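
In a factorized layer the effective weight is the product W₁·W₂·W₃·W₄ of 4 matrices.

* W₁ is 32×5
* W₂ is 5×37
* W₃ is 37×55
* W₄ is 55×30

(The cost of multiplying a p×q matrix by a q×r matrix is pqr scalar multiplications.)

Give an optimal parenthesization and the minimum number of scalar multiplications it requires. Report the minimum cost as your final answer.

Adjacent pairs: W₁W₂ = 32·5·37 = 5920; W₂W₃ = 5·37·55 = 10175; W₃W₄ = 37·55·30 = 61050.
Length 3: W₁..W₃: k=1: 0+10175+32·5·55=18975; k=2: 5920+0+32·37·55=71040 → min 18975 | W₂..W₄: k=2: 0+61050+5·37·30=66600; k=3: 10175+0+5·55·30=18425 → min 18425.
Length 4: W₁..W₄: k=1: 0+18425+32·5·30=23225; k=2: 5920+61050+32·37·30=102490; k=3: 18975+0+32·55·30=71775 → min 23225.
Optimal parenthesization: (W₁·((W₂·W₃)·W₄)) with cost 23225.

23225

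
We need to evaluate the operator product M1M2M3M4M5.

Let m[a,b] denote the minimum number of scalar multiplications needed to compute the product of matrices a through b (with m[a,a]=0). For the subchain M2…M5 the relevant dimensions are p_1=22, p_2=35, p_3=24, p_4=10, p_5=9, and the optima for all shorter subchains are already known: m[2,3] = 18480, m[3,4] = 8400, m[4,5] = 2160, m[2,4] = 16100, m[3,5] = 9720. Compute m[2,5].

m[2,5] = min over k∈[2,4] of m[2,k]+m[k+1,5]+p_{1}·p_k·p_{5}.
k=2: 0 + 9720 + 22·35·9 = 16650; k=3: 18480 + 2160 + 22·24·9 = 25392; k=4: 16100 + 0 + 22·10·9 = 18080.
Minimum: 16650 at k=2.

16650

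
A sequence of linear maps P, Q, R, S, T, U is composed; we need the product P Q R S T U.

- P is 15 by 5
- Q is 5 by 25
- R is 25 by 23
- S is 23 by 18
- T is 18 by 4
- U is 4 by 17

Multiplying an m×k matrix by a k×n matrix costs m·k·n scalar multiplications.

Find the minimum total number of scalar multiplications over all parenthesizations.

5776

Adjacent pairs: PQ = 15·5·25 = 1875; QR = 5·25·23 = 2875; RS = 25·23·18 = 10350; ST = 23·18·4 = 1656; TU = 18·4·17 = 1224.
Length 3: P..R: k=1: 0+2875+15·5·23=4600; k=2: 1875+0+15·25·23=10500 → min 4600 | Q..S: k=2: 0+10350+5·25·18=12600; k=3: 2875+0+5·23·18=4945 → min 4945 | R..T: k=3: 0+1656+25·23·4=3956; k=4: 10350+0+25·18·4=12150 → min 3956 | S..U: k=4: 0+1224+23·18·17=8262; k=5: 1656+0+23·4·17=3220 → min 3220.
Length 4: P..S: k=1: 0+4945+15·5·18=6295; k=2: 1875+10350+15·25·18=18975; k=3: 4600+0+15·23·18=10810 → min 6295 | Q..T: k=2: 0+3956+5·25·4=4456; k=3: 2875+1656+5·23·4=4991; k=4: 4945+0+5·18·4=5305 → min 4456 | R..U: k=3: 0+3220+25·23·17=12995; k=4: 10350+1224+25·18·17=19224; k=5: 3956+0+25·4·17=5656 → min 5656.
Length 5: P..T: k=1: 0+4456+15·5·4=4756; k=2: 1875+3956+15·25·4=7331; k=3: 4600+1656+15·23·4=7636; k=4: 6295+0+15·18·4=7375 → min 4756 | Q..U: k=2: 0+5656+5·25·17=7781; k=3: 2875+3220+5·23·17=8050; k=4: 4945+1224+5·18·17=7699; k=5: 4456+0+5·4·17=4796 → min 4796.
Length 6: P..U: k=1: 0+4796+15·5·17=6071; k=2: 1875+5656+15·25·17=13906; k=3: 4600+3220+15·23·17=13685; k=4: 6295+1224+15·18·17=12109; k=5: 4756+0+15·4·17=5776 → min 5776.
Optimal order: ((P (Q (R (S T)))) U) with cost 5776.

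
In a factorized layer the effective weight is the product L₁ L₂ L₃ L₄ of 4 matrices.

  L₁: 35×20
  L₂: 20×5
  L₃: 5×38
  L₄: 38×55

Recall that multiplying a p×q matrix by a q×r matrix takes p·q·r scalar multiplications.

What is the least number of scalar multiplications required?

23575

Adjacent pairs: L₁L₂ = 35·20·5 = 3500; L₂L₃ = 20·5·38 = 3800; L₃L₄ = 5·38·55 = 10450.
Length 3: L₁..L₃: k=1: 0+3800+35·20·38=30400; k=2: 3500+0+35·5·38=10150 → min 10150 | L₂..L₄: k=2: 0+10450+20·5·55=15950; k=3: 3800+0+20·38·55=45600 → min 15950.
Length 4: L₁..L₄: k=1: 0+15950+35·20·55=54450; k=2: 3500+10450+35·5·55=23575; k=3: 10150+0+35·38·55=83300 → min 23575.
Optimal order: ((L₁ L₂) (L₃ L₄)) with cost 23575.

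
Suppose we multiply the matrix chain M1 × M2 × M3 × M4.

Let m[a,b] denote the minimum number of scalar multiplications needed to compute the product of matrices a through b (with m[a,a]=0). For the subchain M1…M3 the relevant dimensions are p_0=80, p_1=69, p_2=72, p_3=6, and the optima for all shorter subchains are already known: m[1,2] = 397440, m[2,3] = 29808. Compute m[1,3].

m[1,3] = min over k∈[1,2] of m[1,k]+m[k+1,3]+p_{0}·p_k·p_{3}.
k=1: 0 + 29808 + 80·69·6 = 62928; k=2: 397440 + 0 + 80·72·6 = 432000.
Minimum: 62928 at k=1.

62928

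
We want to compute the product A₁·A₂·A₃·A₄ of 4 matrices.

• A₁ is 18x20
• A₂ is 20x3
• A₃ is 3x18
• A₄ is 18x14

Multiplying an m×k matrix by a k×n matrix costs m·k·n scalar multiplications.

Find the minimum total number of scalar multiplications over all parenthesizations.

Adjacent pairs: A₁A₂ = 18·20·3 = 1080; A₂A₃ = 20·3·18 = 1080; A₃A₄ = 3·18·14 = 756.
Length 3: A₁..A₃: k=1: 0+1080+18·20·18=7560; k=2: 1080+0+18·3·18=2052 → min 2052 | A₂..A₄: k=2: 0+756+20·3·14=1596; k=3: 1080+0+20·18·14=6120 → min 1596.
Length 4: A₁..A₄: k=1: 0+1596+18·20·14=6636; k=2: 1080+756+18·3·14=2592; k=3: 2052+0+18·18·14=6588 → min 2592.
Optimal order: ((A₁·A₂)·(A₃·A₄)) with cost 2592.

2592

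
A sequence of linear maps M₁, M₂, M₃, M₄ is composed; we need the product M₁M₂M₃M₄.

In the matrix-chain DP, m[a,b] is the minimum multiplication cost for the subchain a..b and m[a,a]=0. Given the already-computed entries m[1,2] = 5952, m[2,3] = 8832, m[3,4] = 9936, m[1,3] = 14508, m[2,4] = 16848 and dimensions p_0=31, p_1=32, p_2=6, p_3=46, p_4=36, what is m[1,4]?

m[1,4] = min over k∈[1,3] of m[1,k]+m[k+1,4]+p_{0}·p_k·p_{4}.
k=1: 0 + 16848 + 31·32·36 = 52560; k=2: 5952 + 9936 + 31·6·36 = 22584; k=3: 14508 + 0 + 31·46·36 = 65844.
Minimum: 22584 at k=2.

22584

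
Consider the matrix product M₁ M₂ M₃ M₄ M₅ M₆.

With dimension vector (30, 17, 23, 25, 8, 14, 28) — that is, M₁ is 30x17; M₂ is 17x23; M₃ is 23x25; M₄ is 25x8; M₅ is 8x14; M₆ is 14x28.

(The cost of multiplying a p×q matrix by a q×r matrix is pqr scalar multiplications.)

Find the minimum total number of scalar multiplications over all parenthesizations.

Adjacent pairs: M₁M₂ = 30·17·23 = 11730; M₂M₃ = 17·23·25 = 9775; M₃M₄ = 23·25·8 = 4600; M₄M₅ = 25·8·14 = 2800; M₅M₆ = 8·14·28 = 3136.
Length 3: M₁..M₃: k=1: 0+9775+30·17·25=22525; k=2: 11730+0+30·23·25=28980 → min 22525 | M₂..M₄: k=2: 0+4600+17·23·8=7728; k=3: 9775+0+17·25·8=13175 → min 7728 | M₃..M₅: k=3: 0+2800+23·25·14=10850; k=4: 4600+0+23·8·14=7176 → min 7176 | M₄..M₆: k=4: 0+3136+25·8·28=8736; k=5: 2800+0+25·14·28=12600 → min 8736.
Length 4: M₁..M₄: k=1: 0+7728+30·17·8=11808; k=2: 11730+4600+30·23·8=21850; k=3: 22525+0+30·25·8=28525 → min 11808 | M₂..M₅: k=2: 0+7176+17·23·14=12650; k=3: 9775+2800+17·25·14=18525; k=4: 7728+0+17·8·14=9632 → min 9632 | M₃..M₆: k=3: 0+8736+23·25·28=24836; k=4: 4600+3136+23·8·28=12888; k=5: 7176+0+23·14·28=16192 → min 12888.
Length 5: M₁..M₅: k=1: 0+9632+30·17·14=16772; k=2: 11730+7176+30·23·14=28566; k=3: 22525+2800+30·25·14=35825; k=4: 11808+0+30·8·14=15168 → min 15168 | M₂..M₆: k=2: 0+12888+17·23·28=23836; k=3: 9775+8736+17·25·28=30411; k=4: 7728+3136+17·8·28=14672; k=5: 9632+0+17·14·28=16296 → min 14672.
Length 6: M₁..M₆: k=1: 0+14672+30·17·28=28952; k=2: 11730+12888+30·23·28=43938; k=3: 22525+8736+30·25·28=52261; k=4: 11808+3136+30·8·28=21664; k=5: 15168+0+30·14·28=26928 → min 21664.
Optimal order: ((M₁ (M₂ (M₃ M₄))) (M₅ M₆)) with cost 21664.

21664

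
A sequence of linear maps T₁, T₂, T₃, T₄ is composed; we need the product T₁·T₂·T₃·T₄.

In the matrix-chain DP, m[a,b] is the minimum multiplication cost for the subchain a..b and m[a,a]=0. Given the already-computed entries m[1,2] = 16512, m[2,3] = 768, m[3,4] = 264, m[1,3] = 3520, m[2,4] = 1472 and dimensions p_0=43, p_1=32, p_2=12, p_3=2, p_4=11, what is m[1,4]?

m[1,4] = min over k∈[1,3] of m[1,k]+m[k+1,4]+p_{0}·p_k·p_{4}.
k=1: 0 + 1472 + 43·32·11 = 16608; k=2: 16512 + 264 + 43·12·11 = 22452; k=3: 3520 + 0 + 43·2·11 = 4466.
Minimum: 4466 at k=3.

4466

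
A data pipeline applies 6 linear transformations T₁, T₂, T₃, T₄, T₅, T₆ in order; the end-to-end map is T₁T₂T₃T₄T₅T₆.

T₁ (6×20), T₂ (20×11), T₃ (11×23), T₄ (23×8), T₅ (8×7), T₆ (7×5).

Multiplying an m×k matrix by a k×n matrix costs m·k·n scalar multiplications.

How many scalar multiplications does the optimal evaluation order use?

Adjacent pairs: T₁T₂ = 6·20·11 = 1320; T₂T₃ = 20·11·23 = 5060; T₃T₄ = 11·23·8 = 2024; T₄T₅ = 23·8·7 = 1288; T₅T₆ = 8·7·5 = 280.
Length 3: T₁..T₃: k=1: 0+5060+6·20·23=7820; k=2: 1320+0+6·11·23=2838 → min 2838 | T₂..T₄: k=2: 0+2024+20·11·8=3784; k=3: 5060+0+20·23·8=8740 → min 3784 | T₃..T₅: k=3: 0+1288+11·23·7=3059; k=4: 2024+0+11·8·7=2640 → min 2640 | T₄..T₆: k=4: 0+280+23·8·5=1200; k=5: 1288+0+23·7·5=2093 → min 1200.
Length 4: T₁..T₄: k=1: 0+3784+6·20·8=4744; k=2: 1320+2024+6·11·8=3872; k=3: 2838+0+6·23·8=3942 → min 3872 | T₂..T₅: k=2: 0+2640+20·11·7=4180; k=3: 5060+1288+20·23·7=9568; k=4: 3784+0+20·8·7=4904 → min 4180 | T₃..T₆: k=3: 0+1200+11·23·5=2465; k=4: 2024+280+11·8·5=2744; k=5: 2640+0+11·7·5=3025 → min 2465.
Length 5: T₁..T₅: k=1: 0+4180+6·20·7=5020; k=2: 1320+2640+6·11·7=4422; k=3: 2838+1288+6·23·7=5092; k=4: 3872+0+6·8·7=4208 → min 4208 | T₂..T₆: k=2: 0+2465+20·11·5=3565; k=3: 5060+1200+20·23·5=8560; k=4: 3784+280+20·8·5=4864; k=5: 4180+0+20·7·5=4880 → min 3565.
Length 6: T₁..T₆: k=1: 0+3565+6·20·5=4165; k=2: 1320+2465+6·11·5=4115; k=3: 2838+1200+6·23·5=4728; k=4: 3872+280+6·8·5=4392; k=5: 4208+0+6·7·5=4418 → min 4115.
Optimal order: ((T₁T₂)(T₃(T₄(T₅T₆)))) with cost 4115.

4115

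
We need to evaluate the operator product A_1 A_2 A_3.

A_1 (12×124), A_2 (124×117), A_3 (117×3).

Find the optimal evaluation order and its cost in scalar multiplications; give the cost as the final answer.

47988

(A_1 (A_2 A_3)): cost 47988.
((A_1 A_2) A_3): cost 178308.
Optimal: (A_1 (A_2 A_3)) with cost 47988.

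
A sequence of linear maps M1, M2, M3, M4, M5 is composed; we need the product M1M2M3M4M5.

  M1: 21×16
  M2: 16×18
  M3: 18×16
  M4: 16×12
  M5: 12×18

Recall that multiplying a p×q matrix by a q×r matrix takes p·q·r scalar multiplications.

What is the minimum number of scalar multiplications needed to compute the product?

Adjacent pairs: M1M2 = 21·16·18 = 6048; M2M3 = 16·18·16 = 4608; M3M4 = 18·16·12 = 3456; M4M5 = 16·12·18 = 3456.
Length 3: M1..M3: k=1: 0+4608+21·16·16=9984; k=2: 6048+0+21·18·16=12096 → min 9984 | M2..M4: k=2: 0+3456+16·18·12=6912; k=3: 4608+0+16·16·12=7680 → min 6912 | M3..M5: k=3: 0+3456+18·16·18=8640; k=4: 3456+0+18·12·18=7344 → min 7344.
Length 4: M1..M4: k=1: 0+6912+21·16·12=10944; k=2: 6048+3456+21·18·12=14040; k=3: 9984+0+21·16·12=14016 → min 10944 | M2..M5: k=2: 0+7344+16·18·18=12528; k=3: 4608+3456+16·16·18=12672; k=4: 6912+0+16·12·18=10368 → min 10368.
Length 5: M1..M5: k=1: 0+10368+21·16·18=16416; k=2: 6048+7344+21·18·18=20196; k=3: 9984+3456+21·16·18=19488; k=4: 10944+0+21·12·18=15480 → min 15480.
Optimal order: ((M1(M2(M3M4)))M5) with cost 15480.

15480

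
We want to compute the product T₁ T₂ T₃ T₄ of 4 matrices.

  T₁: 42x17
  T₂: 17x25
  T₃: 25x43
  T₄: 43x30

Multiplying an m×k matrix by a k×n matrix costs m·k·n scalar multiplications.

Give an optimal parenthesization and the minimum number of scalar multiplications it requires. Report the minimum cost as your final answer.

61625

Adjacent pairs: T₁T₂ = 42·17·25 = 17850; T₂T₃ = 17·25·43 = 18275; T₃T₄ = 25·43·30 = 32250.
Length 3: T₁..T₃: k=1: 0+18275+42·17·43=48977; k=2: 17850+0+42·25·43=63000 → min 48977 | T₂..T₄: k=2: 0+32250+17·25·30=45000; k=3: 18275+0+17·43·30=40205 → min 40205.
Length 4: T₁..T₄: k=1: 0+40205+42·17·30=61625; k=2: 17850+32250+42·25·30=81600; k=3: 48977+0+42·43·30=103157 → min 61625.
Optimal parenthesization: (T₁ ((T₂ T₃) T₄)) with cost 61625.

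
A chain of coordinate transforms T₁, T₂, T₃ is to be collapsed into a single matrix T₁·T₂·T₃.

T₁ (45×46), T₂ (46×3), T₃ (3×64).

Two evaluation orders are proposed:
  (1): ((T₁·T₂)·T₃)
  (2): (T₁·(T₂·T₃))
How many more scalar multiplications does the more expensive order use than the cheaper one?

126462

Order (1) = ((T₁·T₂)·T₃): (T₁·T₂): 45×46 by 46×3 → 45×3, cost 45·46·3 = 6210; ((T₁·T₂)·T₃): 45×3 by 3×64 → 45×64, cost 45·3·64 = 8640; cumulative 14850. Total 14850.
Order (2) = (T₁·(T₂·T₃)): (T₂·T₃): 46×3 by 3×64 → 46×64, cost 46·3·64 = 8832; (T₁·(T₂·T₃)): 45×46 by 46×64 → 45×64, cost 45·46·64 = 132480; cumulative 141312. Total 141312.
Difference: |14850 − 141312| = 126462.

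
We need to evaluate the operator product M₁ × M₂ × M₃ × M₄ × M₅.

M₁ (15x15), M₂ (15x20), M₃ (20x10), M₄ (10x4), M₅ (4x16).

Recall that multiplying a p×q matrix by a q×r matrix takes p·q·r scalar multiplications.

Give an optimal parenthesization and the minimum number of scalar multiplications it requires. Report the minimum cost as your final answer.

Adjacent pairs: M₁M₂ = 15·15·20 = 4500; M₂M₃ = 15·20·10 = 3000; M₃M₄ = 20·10·4 = 800; M₄M₅ = 10·4·16 = 640.
Length 3: M₁..M₃: k=1: 0+3000+15·15·10=5250; k=2: 4500+0+15·20·10=7500 → min 5250 | M₂..M₄: k=2: 0+800+15·20·4=2000; k=3: 3000+0+15·10·4=3600 → min 2000 | M₃..M₅: k=3: 0+640+20·10·16=3840; k=4: 800+0+20·4·16=2080 → min 2080.
Length 4: M₁..M₄: k=1: 0+2000+15·15·4=2900; k=2: 4500+800+15·20·4=6500; k=3: 5250+0+15·10·4=5850 → min 2900 | M₂..M₅: k=2: 0+2080+15·20·16=6880; k=3: 3000+640+15·10·16=6040; k=4: 2000+0+15·4·16=2960 → min 2960.
Length 5: M₁..M₅: k=1: 0+2960+15·15·16=6560; k=2: 4500+2080+15·20·16=11380; k=3: 5250+640+15·10·16=8290; k=4: 2900+0+15·4·16=3860 → min 3860.
Optimal parenthesization: ((M₁ × (M₂ × (M₃ × M₄))) × M₅) with cost 3860.

3860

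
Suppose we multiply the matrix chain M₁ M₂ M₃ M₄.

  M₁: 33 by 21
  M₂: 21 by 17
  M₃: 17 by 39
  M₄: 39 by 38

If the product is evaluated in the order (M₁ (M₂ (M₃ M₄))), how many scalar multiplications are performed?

(M₃ M₄): 17×39 by 39×38 → 17×38, cost 17·39·38 = 25194
(M₂ (M₃ M₄)): 21×17 by 17×38 → 21×38, cost 21·17·38 = 13566; cumulative 38760
(M₁ (M₂ (M₃ M₄))): 33×21 by 21×38 → 33×38, cost 33·21·38 = 26334; cumulative 65094
Total: 65094 scalar multiplications.

65094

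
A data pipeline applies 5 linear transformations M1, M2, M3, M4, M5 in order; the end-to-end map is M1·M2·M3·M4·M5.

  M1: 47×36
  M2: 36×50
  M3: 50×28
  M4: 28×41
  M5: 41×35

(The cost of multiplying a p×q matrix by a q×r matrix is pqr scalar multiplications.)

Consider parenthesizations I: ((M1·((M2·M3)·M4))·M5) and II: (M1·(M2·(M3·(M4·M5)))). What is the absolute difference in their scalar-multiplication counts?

17145

Order I = ((M1·((M2·M3)·M4))·M5): (M2·M3): 36×50 by 50×28 → 36×28, cost 36·50·28 = 50400; ((M2·M3)·M4): 36×28 by 28×41 → 36×41, cost 36·28·41 = 41328; cumulative 91728; (M1·((M2·M3)·M4)): 47×36 by 36×41 → 47×41, cost 47·36·41 = 69372; cumulative 161100; ((M1·((M2·M3)·M4))·M5): 47×41 by 41×35 → 47×35, cost 47·41·35 = 67445; cumulative 228545. Total 228545.
Order II = (M1·(M2·(M3·(M4·M5)))): (M4·M5): 28×41 by 41×35 → 28×35, cost 28·41·35 = 40180; (M3·(M4·M5)): 50×28 by 28×35 → 50×35, cost 50·28·35 = 49000; cumulative 89180; (M2·(M3·(M4·M5))): 36×50 by 50×35 → 36×35, cost 36·50·35 = 63000; cumulative 152180; (M1·(M2·(M3·(M4·M5)))): 47×36 by 36×35 → 47×35, cost 47·36·35 = 59220; cumulative 211400. Total 211400.
Difference: |228545 − 211400| = 17145.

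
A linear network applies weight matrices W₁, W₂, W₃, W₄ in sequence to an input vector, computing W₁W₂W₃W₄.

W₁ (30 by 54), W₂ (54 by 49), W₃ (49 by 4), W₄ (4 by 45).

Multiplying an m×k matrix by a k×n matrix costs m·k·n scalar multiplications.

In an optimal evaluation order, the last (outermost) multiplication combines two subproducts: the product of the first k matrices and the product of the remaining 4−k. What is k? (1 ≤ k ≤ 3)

Adjacent pairs: W₁W₂ = 30·54·49 = 79380; W₂W₃ = 54·49·4 = 10584; W₃W₄ = 49·4·45 = 8820.
Length 3: W₁..W₃: k=1: 0+10584+30·54·4=17064; k=2: 79380+0+30·49·4=85260 → min 17064 | W₂..W₄: k=2: 0+8820+54·49·45=127890; k=3: 10584+0+54·4·45=20304 → min 20304.
Top-level splits: k=1: (W₁..W₁)·(W₂..W₄) → 0+20304+30·54·45 = 93204; k=2: (W₁..W₂)·(W₃..W₄) → 79380+8820+30·49·45 = 154350; k=3: (W₁..W₃)·(W₄..W₄) → 17064+0+30·4·45 = 22464.
Best split is after W₃, i.e. k = 3.

3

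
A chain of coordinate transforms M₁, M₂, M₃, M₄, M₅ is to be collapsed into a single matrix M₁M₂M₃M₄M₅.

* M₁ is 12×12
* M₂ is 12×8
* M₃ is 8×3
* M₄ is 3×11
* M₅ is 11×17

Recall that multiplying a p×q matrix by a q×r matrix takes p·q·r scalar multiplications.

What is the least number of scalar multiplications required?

1893

Adjacent pairs: M₁M₂ = 12·12·8 = 1152; M₂M₃ = 12·8·3 = 288; M₃M₄ = 8·3·11 = 264; M₄M₅ = 3·11·17 = 561.
Length 3: M₁..M₃: k=1: 0+288+12·12·3=720; k=2: 1152+0+12·8·3=1440 → min 720 | M₂..M₄: k=2: 0+264+12·8·11=1320; k=3: 288+0+12·3·11=684 → min 684 | M₃..M₅: k=3: 0+561+8·3·17=969; k=4: 264+0+8·11·17=1760 → min 969.
Length 4: M₁..M₄: k=1: 0+684+12·12·11=2268; k=2: 1152+264+12·8·11=2472; k=3: 720+0+12·3·11=1116 → min 1116 | M₂..M₅: k=2: 0+969+12·8·17=2601; k=3: 288+561+12·3·17=1461; k=4: 684+0+12·11·17=2928 → min 1461.
Length 5: M₁..M₅: k=1: 0+1461+12·12·17=3909; k=2: 1152+969+12·8·17=3753; k=3: 720+561+12·3·17=1893; k=4: 1116+0+12·11·17=3360 → min 1893.
Optimal order: ((M₁(M₂M₃))(M₄M₅)) with cost 1893.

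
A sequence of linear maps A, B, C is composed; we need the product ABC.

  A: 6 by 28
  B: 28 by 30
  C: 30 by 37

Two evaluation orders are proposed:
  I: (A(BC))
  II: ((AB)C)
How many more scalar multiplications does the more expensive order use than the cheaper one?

25596

Order I = (A(BC)): (BC): 28×30 by 30×37 → 28×37, cost 28·30·37 = 31080; (A(BC)): 6×28 by 28×37 → 6×37, cost 6·28·37 = 6216; cumulative 37296. Total 37296.
Order II = ((AB)C): (AB): 6×28 by 28×30 → 6×30, cost 6·28·30 = 5040; ((AB)C): 6×30 by 30×37 → 6×37, cost 6·30·37 = 6660; cumulative 11700. Total 11700.
Difference: |37296 − 11700| = 25596.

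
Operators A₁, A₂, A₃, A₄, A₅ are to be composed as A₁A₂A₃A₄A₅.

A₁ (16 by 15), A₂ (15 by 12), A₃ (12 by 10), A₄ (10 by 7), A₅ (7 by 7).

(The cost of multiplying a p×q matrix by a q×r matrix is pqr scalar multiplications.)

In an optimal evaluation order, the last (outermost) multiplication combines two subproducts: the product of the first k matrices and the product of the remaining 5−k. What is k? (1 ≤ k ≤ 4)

Adjacent pairs: A₁A₂ = 16·15·12 = 2880; A₂A₃ = 15·12·10 = 1800; A₃A₄ = 12·10·7 = 840; A₄A₅ = 10·7·7 = 490.
Length 3: A₁..A₃: k=1: 0+1800+16·15·10=4200; k=2: 2880+0+16·12·10=4800 → min 4200 | A₂..A₄: k=2: 0+840+15·12·7=2100; k=3: 1800+0+15·10·7=2850 → min 2100 | A₃..A₅: k=3: 0+490+12·10·7=1330; k=4: 840+0+12·7·7=1428 → min 1330.
Length 4: A₁..A₄: k=1: 0+2100+16·15·7=3780; k=2: 2880+840+16·12·7=5064; k=3: 4200+0+16·10·7=5320 → min 3780 | A₂..A₅: k=2: 0+1330+15·12·7=2590; k=3: 1800+490+15·10·7=3340; k=4: 2100+0+15·7·7=2835 → min 2590.
Top-level splits: k=1: (A₁..A₁)·(A₂..A₅) → 0+2590+16·15·7 = 4270; k=2: (A₁..A₂)·(A₃..A₅) → 2880+1330+16·12·7 = 5554; k=3: (A₁..A₃)·(A₄..A₅) → 4200+490+16·10·7 = 5810; k=4: (A₁..A₄)·(A₅..A₅) → 3780+0+16·7·7 = 4564.
Best split is after A₁, i.e. k = 1.

1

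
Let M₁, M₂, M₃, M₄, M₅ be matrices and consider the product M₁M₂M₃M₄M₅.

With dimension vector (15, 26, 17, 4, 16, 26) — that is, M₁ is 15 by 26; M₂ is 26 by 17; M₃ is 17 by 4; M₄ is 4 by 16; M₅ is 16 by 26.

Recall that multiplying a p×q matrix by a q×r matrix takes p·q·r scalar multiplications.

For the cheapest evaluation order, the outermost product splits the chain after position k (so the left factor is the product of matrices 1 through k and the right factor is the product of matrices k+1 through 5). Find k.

3

Adjacent pairs: M₁M₂ = 15·26·17 = 6630; M₂M₃ = 26·17·4 = 1768; M₃M₄ = 17·4·16 = 1088; M₄M₅ = 4·16·26 = 1664.
Length 3: M₁..M₃: k=1: 0+1768+15·26·4=3328; k=2: 6630+0+15·17·4=7650 → min 3328 | M₂..M₄: k=2: 0+1088+26·17·16=8160; k=3: 1768+0+26·4·16=3432 → min 3432 | M₃..M₅: k=3: 0+1664+17·4·26=3432; k=4: 1088+0+17·16·26=8160 → min 3432.
Length 4: M₁..M₄: k=1: 0+3432+15·26·16=9672; k=2: 6630+1088+15·17·16=11798; k=3: 3328+0+15·4·16=4288 → min 4288 | M₂..M₅: k=2: 0+3432+26·17·26=14924; k=3: 1768+1664+26·4·26=6136; k=4: 3432+0+26·16·26=14248 → min 6136.
Top-level splits: k=1: (M₁..M₁)·(M₂..M₅) → 0+6136+15·26·26 = 16276; k=2: (M₁..M₂)·(M₃..M₅) → 6630+3432+15·17·26 = 16692; k=3: (M₁..M₃)·(M₄..M₅) → 3328+1664+15·4·26 = 6552; k=4: (M₁..M₄)·(M₅..M₅) → 4288+0+15·16·26 = 10528.
Best split is after M₃, i.e. k = 3.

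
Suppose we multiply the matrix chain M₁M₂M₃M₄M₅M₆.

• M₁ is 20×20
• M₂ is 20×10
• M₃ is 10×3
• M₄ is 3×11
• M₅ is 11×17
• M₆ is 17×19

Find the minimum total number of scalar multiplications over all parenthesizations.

4470

Adjacent pairs: M₁M₂ = 20·20·10 = 4000; M₂M₃ = 20·10·3 = 600; M₃M₄ = 10·3·11 = 330; M₄M₅ = 3·11·17 = 561; M₅M₆ = 11·17·19 = 3553.
Length 3: M₁..M₃: k=1: 0+600+20·20·3=1800; k=2: 4000+0+20·10·3=4600 → min 1800 | M₂..M₄: k=2: 0+330+20·10·11=2530; k=3: 600+0+20·3·11=1260 → min 1260 | M₃..M₅: k=3: 0+561+10·3·17=1071; k=4: 330+0+10·11·17=2200 → min 1071 | M₄..M₆: k=4: 0+3553+3·11·19=4180; k=5: 561+0+3·17·19=1530 → min 1530.
Length 4: M₁..M₄: k=1: 0+1260+20·20·11=5660; k=2: 4000+330+20·10·11=6530; k=3: 1800+0+20·3·11=2460 → min 2460 | M₂..M₅: k=2: 0+1071+20·10·17=4471; k=3: 600+561+20·3·17=2181; k=4: 1260+0+20·11·17=5000 → min 2181 | M₃..M₆: k=3: 0+1530+10·3·19=2100; k=4: 330+3553+10·11·19=5973; k=5: 1071+0+10·17·19=4301 → min 2100.
Length 5: M₁..M₅: k=1: 0+2181+20·20·17=8981; k=2: 4000+1071+20·10·17=8471; k=3: 1800+561+20·3·17=3381; k=4: 2460+0+20·11·17=6200 → min 3381 | M₂..M₆: k=2: 0+2100+20·10·19=5900; k=3: 600+1530+20·3·19=3270; k=4: 1260+3553+20·11·19=8993; k=5: 2181+0+20·17·19=8641 → min 3270.
Length 6: M₁..M₆: k=1: 0+3270+20·20·19=10870; k=2: 4000+2100+20·10·19=9900; k=3: 1800+1530+20·3·19=4470; k=4: 2460+3553+20·11·19=10193; k=5: 3381+0+20·17·19=9841 → min 4470.
Optimal order: ((M₁(M₂M₃))((M₄M₅)M₆)) with cost 4470.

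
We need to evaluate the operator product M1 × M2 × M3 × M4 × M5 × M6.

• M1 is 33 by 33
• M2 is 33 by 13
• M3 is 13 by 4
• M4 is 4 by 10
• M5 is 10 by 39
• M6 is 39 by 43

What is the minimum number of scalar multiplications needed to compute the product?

20016

Adjacent pairs: M1M2 = 33·33·13 = 14157; M2M3 = 33·13·4 = 1716; M3M4 = 13·4·10 = 520; M4M5 = 4·10·39 = 1560; M5M6 = 10·39·43 = 16770.
Length 3: M1..M3: k=1: 0+1716+33·33·4=6072; k=2: 14157+0+33·13·4=15873 → min 6072 | M2..M4: k=2: 0+520+33·13·10=4810; k=3: 1716+0+33·4·10=3036 → min 3036 | M3..M5: k=3: 0+1560+13·4·39=3588; k=4: 520+0+13·10·39=5590 → min 3588 | M4..M6: k=4: 0+16770+4·10·43=18490; k=5: 1560+0+4·39·43=8268 → min 8268.
Length 4: M1..M4: k=1: 0+3036+33·33·10=13926; k=2: 14157+520+33·13·10=18967; k=3: 6072+0+33·4·10=7392 → min 7392 | M2..M5: k=2: 0+3588+33·13·39=20319; k=3: 1716+1560+33·4·39=8424; k=4: 3036+0+33·10·39=15906 → min 8424 | M3..M6: k=3: 0+8268+13·4·43=10504; k=4: 520+16770+13·10·43=22880; k=5: 3588+0+13·39·43=25389 → min 10504.
Length 5: M1..M5: k=1: 0+8424+33·33·39=50895; k=2: 14157+3588+33·13·39=34476; k=3: 6072+1560+33·4·39=12780; k=4: 7392+0+33·10·39=20262 → min 12780 | M2..M6: k=2: 0+10504+33·13·43=28951; k=3: 1716+8268+33·4·43=15660; k=4: 3036+16770+33·10·43=33996; k=5: 8424+0+33·39·43=63765 → min 15660.
Length 6: M1..M6: k=1: 0+15660+33·33·43=62487; k=2: 14157+10504+33·13·43=43108; k=3: 6072+8268+33·4·43=20016; k=4: 7392+16770+33·10·43=38352; k=5: 12780+0+33·39·43=68121 → min 20016.
Optimal order: ((M1 × (M2 × M3)) × ((M4 × M5) × M6)) with cost 20016.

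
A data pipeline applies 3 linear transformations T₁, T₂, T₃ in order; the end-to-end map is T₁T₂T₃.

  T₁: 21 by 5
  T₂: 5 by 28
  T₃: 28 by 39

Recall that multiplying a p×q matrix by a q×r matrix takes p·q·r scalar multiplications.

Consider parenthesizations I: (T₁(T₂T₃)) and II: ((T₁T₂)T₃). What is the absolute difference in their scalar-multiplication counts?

Order I = (T₁(T₂T₃)): (T₂T₃): 5×28 by 28×39 → 5×39, cost 5·28·39 = 5460; (T₁(T₂T₃)): 21×5 by 5×39 → 21×39, cost 21·5·39 = 4095; cumulative 9555. Total 9555.
Order II = ((T₁T₂)T₃): (T₁T₂): 21×5 by 5×28 → 21×28, cost 21·5·28 = 2940; ((T₁T₂)T₃): 21×28 by 28×39 → 21×39, cost 21·28·39 = 22932; cumulative 25872. Total 25872.
Difference: |9555 − 25872| = 16317.

16317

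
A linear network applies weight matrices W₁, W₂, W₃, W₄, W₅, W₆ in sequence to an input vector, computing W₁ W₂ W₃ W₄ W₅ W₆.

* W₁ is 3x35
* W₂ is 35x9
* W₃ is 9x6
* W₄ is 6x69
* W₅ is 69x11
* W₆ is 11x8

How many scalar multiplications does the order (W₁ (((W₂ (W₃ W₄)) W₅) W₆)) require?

(W₃ W₄): 9×6 by 6×69 → 9×69, cost 9·6·69 = 3726
(W₂ (W₃ W₄)): 35×9 by 9×69 → 35×69, cost 35·9·69 = 21735; cumulative 25461
((W₂ (W₃ W₄)) W₅): 35×69 by 69×11 → 35×11, cost 35·69·11 = 26565; cumulative 52026
(((W₂ (W₃ W₄)) W₅) W₆): 35×11 by 11×8 → 35×8, cost 35·11·8 = 3080; cumulative 55106
(W₁ (((W₂ (W₃ W₄)) W₅) W₆)): 3×35 by 35×8 → 3×8, cost 3·35·8 = 840; cumulative 55946
Total: 55946 scalar multiplications.

55946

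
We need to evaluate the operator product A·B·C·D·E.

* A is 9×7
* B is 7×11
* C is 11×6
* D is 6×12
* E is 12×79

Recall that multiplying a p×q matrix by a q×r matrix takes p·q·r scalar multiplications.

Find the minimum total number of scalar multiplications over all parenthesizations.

10020

Adjacent pairs: AB = 9·7·11 = 693; BC = 7·11·6 = 462; CD = 11·6·12 = 792; DE = 6·12·79 = 5688.
Length 3: A..C: k=1: 0+462+9·7·6=840; k=2: 693+0+9·11·6=1287 → min 840 | B..D: k=2: 0+792+7·11·12=1716; k=3: 462+0+7·6·12=966 → min 966 | C..E: k=3: 0+5688+11·6·79=10902; k=4: 792+0+11·12·79=11220 → min 10902.
Length 4: A..D: k=1: 0+966+9·7·12=1722; k=2: 693+792+9·11·12=2673; k=3: 840+0+9·6·12=1488 → min 1488 | B..E: k=2: 0+10902+7·11·79=16985; k=3: 462+5688+7·6·79=9468; k=4: 966+0+7·12·79=7602 → min 7602.
Length 5: A..E: k=1: 0+7602+9·7·79=12579; k=2: 693+10902+9·11·79=19416; k=3: 840+5688+9·6·79=10794; k=4: 1488+0+9·12·79=10020 → min 10020.
Optimal order: (((A·(B·C))·D)·E) with cost 10020.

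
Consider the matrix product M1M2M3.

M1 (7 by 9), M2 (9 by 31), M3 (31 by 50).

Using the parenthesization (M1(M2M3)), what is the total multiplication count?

17100

(M2M3): 9×31 by 31×50 → 9×50, cost 9·31·50 = 13950
(M1(M2M3)): 7×9 by 9×50 → 7×50, cost 7·9·50 = 3150; cumulative 17100
Total: 17100 scalar multiplications.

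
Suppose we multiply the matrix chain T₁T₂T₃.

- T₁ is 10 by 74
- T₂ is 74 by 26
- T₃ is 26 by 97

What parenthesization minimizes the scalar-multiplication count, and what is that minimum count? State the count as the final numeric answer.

44460

(T₁(T₂T₃)): cost 258408.
((T₁T₂)T₃): cost 44460.
Optimal: ((T₁T₂)T₃) with cost 44460.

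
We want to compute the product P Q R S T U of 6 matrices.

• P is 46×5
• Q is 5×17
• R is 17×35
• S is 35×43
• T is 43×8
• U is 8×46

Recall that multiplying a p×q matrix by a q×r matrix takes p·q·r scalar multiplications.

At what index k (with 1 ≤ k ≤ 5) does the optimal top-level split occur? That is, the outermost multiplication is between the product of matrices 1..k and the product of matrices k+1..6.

Adjacent pairs: PQ = 46·5·17 = 3910; QR = 5·17·35 = 2975; RS = 17·35·43 = 25585; ST = 35·43·8 = 12040; TU = 43·8·46 = 15824.
Length 3: P..R: k=1: 0+2975+46·5·35=11025; k=2: 3910+0+46·17·35=31280 → min 11025 | Q..S: k=2: 0+25585+5·17·43=29240; k=3: 2975+0+5·35·43=10500 → min 10500 | R..T: k=3: 0+12040+17·35·8=16800; k=4: 25585+0+17·43·8=31433 → min 16800 | S..U: k=4: 0+15824+35·43·46=85054; k=5: 12040+0+35·8·46=24920 → min 24920.
Length 4: P..S: k=1: 0+10500+46·5·43=20390; k=2: 3910+25585+46·17·43=63121; k=3: 11025+0+46·35·43=80255 → min 20390 | Q..T: k=2: 0+16800+5·17·8=17480; k=3: 2975+12040+5·35·8=16415; k=4: 10500+0+5·43·8=12220 → min 12220 | R..U: k=3: 0+24920+17·35·46=52290; k=4: 25585+15824+17·43·46=75035; k=5: 16800+0+17·8·46=23056 → min 23056.
Length 5: P..T: k=1: 0+12220+46·5·8=14060; k=2: 3910+16800+46·17·8=26966; k=3: 11025+12040+46·35·8=35945; k=4: 20390+0+46·43·8=36214 → min 14060 | Q..U: k=2: 0+23056+5·17·46=26966; k=3: 2975+24920+5·35·46=35945; k=4: 10500+15824+5·43·46=36214; k=5: 12220+0+5·8·46=14060 → min 14060.
Top-level splits: k=1: (P..P)·(Q..U) → 0+14060+46·5·46 = 24640; k=2: (P..Q)·(R..U) → 3910+23056+46·17·46 = 62938; k=3: (P..R)·(S..U) → 11025+24920+46·35·46 = 110005; k=4: (P..S)·(T..U) → 20390+15824+46·43·46 = 127202; k=5: (P..T)·(U..U) → 14060+0+46·8·46 = 30988.
Best split is after P, i.e. k = 1.

1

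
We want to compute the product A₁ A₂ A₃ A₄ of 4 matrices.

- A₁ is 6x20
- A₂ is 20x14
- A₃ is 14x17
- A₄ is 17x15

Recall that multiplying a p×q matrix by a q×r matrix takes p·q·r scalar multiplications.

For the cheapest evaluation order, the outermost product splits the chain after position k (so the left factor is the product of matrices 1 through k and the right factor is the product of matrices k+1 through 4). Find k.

3

Adjacent pairs: A₁A₂ = 6·20·14 = 1680; A₂A₃ = 20·14·17 = 4760; A₃A₄ = 14·17·15 = 3570.
Length 3: A₁..A₃: k=1: 0+4760+6·20·17=6800; k=2: 1680+0+6·14·17=3108 → min 3108 | A₂..A₄: k=2: 0+3570+20·14·15=7770; k=3: 4760+0+20·17·15=9860 → min 7770.
Top-level splits: k=1: (A₁..A₁)·(A₂..A₄) → 0+7770+6·20·15 = 9570; k=2: (A₁..A₂)·(A₃..A₄) → 1680+3570+6·14·15 = 6510; k=3: (A₁..A₃)·(A₄..A₄) → 3108+0+6·17·15 = 4638.
Best split is after A₃, i.e. k = 3.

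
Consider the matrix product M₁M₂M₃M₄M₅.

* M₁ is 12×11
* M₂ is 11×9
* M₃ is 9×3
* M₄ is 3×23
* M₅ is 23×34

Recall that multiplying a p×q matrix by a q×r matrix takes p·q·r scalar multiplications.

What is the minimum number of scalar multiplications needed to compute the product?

Adjacent pairs: M₁M₂ = 12·11·9 = 1188; M₂M₃ = 11·9·3 = 297; M₃M₄ = 9·3·23 = 621; M₄M₅ = 3·23·34 = 2346.
Length 3: M₁..M₃: k=1: 0+297+12·11·3=693; k=2: 1188+0+12·9·3=1512 → min 693 | M₂..M₄: k=2: 0+621+11·9·23=2898; k=3: 297+0+11·3·23=1056 → min 1056 | M₃..M₅: k=3: 0+2346+9·3·34=3264; k=4: 621+0+9·23·34=7659 → min 3264.
Length 4: M₁..M₄: k=1: 0+1056+12·11·23=4092; k=2: 1188+621+12·9·23=4293; k=3: 693+0+12·3·23=1521 → min 1521 | M₂..M₅: k=2: 0+3264+11·9·34=6630; k=3: 297+2346+11·3·34=3765; k=4: 1056+0+11·23·34=9658 → min 3765.
Length 5: M₁..M₅: k=1: 0+3765+12·11·34=8253; k=2: 1188+3264+12·9·34=8124; k=3: 693+2346+12·3·34=4263; k=4: 1521+0+12·23·34=10905 → min 4263.
Optimal order: ((M₁(M₂M₃))(M₄M₅)) with cost 4263.

4263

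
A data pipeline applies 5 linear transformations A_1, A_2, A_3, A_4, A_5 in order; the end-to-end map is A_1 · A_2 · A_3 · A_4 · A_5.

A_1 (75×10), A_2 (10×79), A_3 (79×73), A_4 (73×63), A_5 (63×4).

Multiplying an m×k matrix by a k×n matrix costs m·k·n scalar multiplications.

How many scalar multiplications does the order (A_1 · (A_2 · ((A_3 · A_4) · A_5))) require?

389389

(A_3 · A_4): 79×73 by 73×63 → 79×63, cost 79·73·63 = 363321
((A_3 · A_4) · A_5): 79×63 by 63×4 → 79×4, cost 79·63·4 = 19908; cumulative 383229
(A_2 · ((A_3 · A_4) · A_5)): 10×79 by 79×4 → 10×4, cost 10·79·4 = 3160; cumulative 386389
(A_1 · (A_2 · ((A_3 · A_4) · A_5))): 75×10 by 10×4 → 75×4, cost 75·10·4 = 3000; cumulative 389389
Total: 389389 scalar multiplications.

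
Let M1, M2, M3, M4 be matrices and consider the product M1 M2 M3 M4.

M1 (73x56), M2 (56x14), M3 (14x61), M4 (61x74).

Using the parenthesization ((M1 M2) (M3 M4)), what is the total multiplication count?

(M1 M2): 73×56 by 56×14 → 73×14, cost 73·56·14 = 57232
(M3 M4): 14×61 by 61×74 → 14×74, cost 14·61·74 = 63196
((M1 M2) (M3 M4)): 73×14 by 14×74 → 73×74, cost 73·14·74 = 75628; cumulative 196056
Total: 196056 scalar multiplications.

196056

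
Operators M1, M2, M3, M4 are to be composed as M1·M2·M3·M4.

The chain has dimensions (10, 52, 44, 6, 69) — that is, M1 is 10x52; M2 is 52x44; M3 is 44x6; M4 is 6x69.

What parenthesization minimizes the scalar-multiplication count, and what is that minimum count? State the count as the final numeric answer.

Adjacent pairs: M1M2 = 10·52·44 = 22880; M2M3 = 52·44·6 = 13728; M3M4 = 44·6·69 = 18216.
Length 3: M1..M3: k=1: 0+13728+10·52·6=16848; k=2: 22880+0+10·44·6=25520 → min 16848 | M2..M4: k=2: 0+18216+52·44·69=176088; k=3: 13728+0+52·6·69=35256 → min 35256.
Length 4: M1..M4: k=1: 0+35256+10·52·69=71136; k=2: 22880+18216+10·44·69=71456; k=3: 16848+0+10·6·69=20988 → min 20988.
Optimal parenthesization: ((M1·(M2·M3))·M4) with cost 20988.

20988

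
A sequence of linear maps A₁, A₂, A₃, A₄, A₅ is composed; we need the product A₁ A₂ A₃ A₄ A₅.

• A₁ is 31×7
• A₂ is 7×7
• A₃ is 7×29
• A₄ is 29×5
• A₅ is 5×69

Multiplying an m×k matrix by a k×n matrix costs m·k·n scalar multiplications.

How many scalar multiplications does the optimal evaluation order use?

13040

Adjacent pairs: A₁A₂ = 31·7·7 = 1519; A₂A₃ = 7·7·29 = 1421; A₃A₄ = 7·29·5 = 1015; A₄A₅ = 29·5·69 = 10005.
Length 3: A₁..A₃: k=1: 0+1421+31·7·29=7714; k=2: 1519+0+31·7·29=7812 → min 7714 | A₂..A₄: k=2: 0+1015+7·7·5=1260; k=3: 1421+0+7·29·5=2436 → min 1260 | A₃..A₅: k=3: 0+10005+7·29·69=24012; k=4: 1015+0+7·5·69=3430 → min 3430.
Length 4: A₁..A₄: k=1: 0+1260+31·7·5=2345; k=2: 1519+1015+31·7·5=3619; k=3: 7714+0+31·29·5=12209 → min 2345 | A₂..A₅: k=2: 0+3430+7·7·69=6811; k=3: 1421+10005+7·29·69=25433; k=4: 1260+0+7·5·69=3675 → min 3675.
Length 5: A₁..A₅: k=1: 0+3675+31·7·69=18648; k=2: 1519+3430+31·7·69=19922; k=3: 7714+10005+31·29·69=79750; k=4: 2345+0+31·5·69=13040 → min 13040.
Optimal order: ((A₁ (A₂ (A₃ A₄))) A₅) with cost 13040.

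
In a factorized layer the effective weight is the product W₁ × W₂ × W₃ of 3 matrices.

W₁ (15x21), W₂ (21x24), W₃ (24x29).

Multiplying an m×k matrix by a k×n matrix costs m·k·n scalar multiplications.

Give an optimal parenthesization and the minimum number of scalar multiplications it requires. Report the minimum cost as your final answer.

18000

(W₁ × (W₂ × W₃)): cost 23751.
((W₁ × W₂) × W₃): cost 18000.
Optimal: ((W₁ × W₂) × W₃) with cost 18000.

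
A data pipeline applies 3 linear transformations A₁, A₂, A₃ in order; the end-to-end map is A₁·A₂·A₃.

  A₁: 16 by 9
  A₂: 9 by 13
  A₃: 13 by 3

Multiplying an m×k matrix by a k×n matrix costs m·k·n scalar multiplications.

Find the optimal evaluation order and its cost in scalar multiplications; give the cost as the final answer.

783

(A₁·(A₂·A₃)): cost 783.
((A₁·A₂)·A₃): cost 2496.
Optimal: (A₁·(A₂·A₃)) with cost 783.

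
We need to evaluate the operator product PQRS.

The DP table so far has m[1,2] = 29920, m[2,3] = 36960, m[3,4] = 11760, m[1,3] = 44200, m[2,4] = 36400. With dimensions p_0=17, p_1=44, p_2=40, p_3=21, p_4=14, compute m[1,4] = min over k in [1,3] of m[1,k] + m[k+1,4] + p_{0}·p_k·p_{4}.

46872

m[1,4] = min over k∈[1,3] of m[1,k]+m[k+1,4]+p_{0}·p_k·p_{4}.
k=1: 0 + 36400 + 17·44·14 = 46872; k=2: 29920 + 11760 + 17·40·14 = 51200; k=3: 44200 + 0 + 17·21·14 = 49198.
Minimum: 46872 at k=1.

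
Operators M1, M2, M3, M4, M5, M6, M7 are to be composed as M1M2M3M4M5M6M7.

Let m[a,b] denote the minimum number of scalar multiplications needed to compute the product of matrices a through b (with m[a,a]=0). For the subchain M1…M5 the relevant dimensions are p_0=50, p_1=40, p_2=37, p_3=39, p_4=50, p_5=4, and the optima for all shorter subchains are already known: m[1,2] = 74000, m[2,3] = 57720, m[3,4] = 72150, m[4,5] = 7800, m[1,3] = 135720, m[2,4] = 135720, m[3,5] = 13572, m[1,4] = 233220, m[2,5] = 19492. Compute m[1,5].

27492

m[1,5] = min over k∈[1,4] of m[1,k]+m[k+1,5]+p_{0}·p_k·p_{5}.
k=1: 0 + 19492 + 50·40·4 = 27492; k=2: 74000 + 13572 + 50·37·4 = 94972; k=3: 135720 + 7800 + 50·39·4 = 151320; k=4: 233220 + 0 + 50·50·4 = 243220.
Minimum: 27492 at k=1.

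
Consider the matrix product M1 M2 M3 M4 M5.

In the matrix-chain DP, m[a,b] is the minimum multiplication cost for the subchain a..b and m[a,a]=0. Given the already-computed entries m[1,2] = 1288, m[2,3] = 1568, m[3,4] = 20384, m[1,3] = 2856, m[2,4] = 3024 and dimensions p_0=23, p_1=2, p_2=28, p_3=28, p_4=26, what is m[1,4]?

m[1,4] = min over k∈[1,3] of m[1,k]+m[k+1,4]+p_{0}·p_k·p_{4}.
k=1: 0 + 3024 + 23·2·26 = 4220; k=2: 1288 + 20384 + 23·28·26 = 38416; k=3: 2856 + 0 + 23·28·26 = 19600.
Minimum: 4220 at k=1.

4220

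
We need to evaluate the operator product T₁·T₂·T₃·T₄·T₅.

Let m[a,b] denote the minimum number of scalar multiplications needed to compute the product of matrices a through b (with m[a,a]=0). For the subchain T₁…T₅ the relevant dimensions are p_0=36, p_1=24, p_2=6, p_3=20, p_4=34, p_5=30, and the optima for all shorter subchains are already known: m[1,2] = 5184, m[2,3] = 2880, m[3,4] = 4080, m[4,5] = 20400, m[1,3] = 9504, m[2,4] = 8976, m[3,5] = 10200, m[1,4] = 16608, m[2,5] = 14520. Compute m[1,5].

21864

m[1,5] = min over k∈[1,4] of m[1,k]+m[k+1,5]+p_{0}·p_k·p_{5}.
k=1: 0 + 14520 + 36·24·30 = 40440; k=2: 5184 + 10200 + 36·6·30 = 21864; k=3: 9504 + 20400 + 36·20·30 = 51504; k=4: 16608 + 0 + 36·34·30 = 53328.
Minimum: 21864 at k=2.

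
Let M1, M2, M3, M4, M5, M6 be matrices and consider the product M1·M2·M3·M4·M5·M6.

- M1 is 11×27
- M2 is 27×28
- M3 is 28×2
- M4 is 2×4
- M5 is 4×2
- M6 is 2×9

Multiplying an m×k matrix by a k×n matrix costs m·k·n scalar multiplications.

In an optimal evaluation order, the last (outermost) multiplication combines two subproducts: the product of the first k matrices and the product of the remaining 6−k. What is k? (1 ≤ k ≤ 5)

3

Adjacent pairs: M1M2 = 11·27·28 = 8316; M2M3 = 27·28·2 = 1512; M3M4 = 28·2·4 = 224; M4M5 = 2·4·2 = 16; M5M6 = 4·2·9 = 72.
Length 3: M1..M3: k=1: 0+1512+11·27·2=2106; k=2: 8316+0+11·28·2=8932 → min 2106 | M2..M4: k=2: 0+224+27·28·4=3248; k=3: 1512+0+27·2·4=1728 → min 1728 | M3..M5: k=3: 0+16+28·2·2=128; k=4: 224+0+28·4·2=448 → min 128 | M4..M6: k=4: 0+72+2·4·9=144; k=5: 16+0+2·2·9=52 → min 52.
Length 4: M1..M4: k=1: 0+1728+11·27·4=2916; k=2: 8316+224+11·28·4=9772; k=3: 2106+0+11·2·4=2194 → min 2194 | M2..M5: k=2: 0+128+27·28·2=1640; k=3: 1512+16+27·2·2=1636; k=4: 1728+0+27·4·2=1944 → min 1636 | M3..M6: k=3: 0+52+28·2·9=556; k=4: 224+72+28·4·9=1304; k=5: 128+0+28·2·9=632 → min 556.
Length 5: M1..M5: k=1: 0+1636+11·27·2=2230; k=2: 8316+128+11·28·2=9060; k=3: 2106+16+11·2·2=2166; k=4: 2194+0+11·4·2=2282 → min 2166 | M2..M6: k=2: 0+556+27·28·9=7360; k=3: 1512+52+27·2·9=2050; k=4: 1728+72+27·4·9=2772; k=5: 1636+0+27·2·9=2122 → min 2050.
Top-level splits: k=1: (M1..M1)·(M2..M6) → 0+2050+11·27·9 = 4723; k=2: (M1..M2)·(M3..M6) → 8316+556+11·28·9 = 11644; k=3: (M1..M3)·(M4..M6) → 2106+52+11·2·9 = 2356; k=4: (M1..M4)·(M5..M6) → 2194+72+11·4·9 = 2662; k=5: (M1..M5)·(M6..M6) → 2166+0+11·2·9 = 2364.
Best split is after M3, i.e. k = 3.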